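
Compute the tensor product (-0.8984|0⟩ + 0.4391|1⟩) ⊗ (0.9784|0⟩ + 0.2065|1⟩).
-0.879|00⟩ - 0.1855|01⟩ + 0.4296|10⟩ + 0.09067|11⟩

amp(|b₁b₂…⟩) = product of the factor amplitudes for bits b₁, b₂, …; only kets whose every factor amplitude is nonzero survive.
|00⟩: (-0.8984)(0.9784) = -0.879
|01⟩: (-0.8984)(0.2065) = -0.1855
|10⟩: (0.4391)(0.9784) = 0.4296
|11⟩: (0.4391)(0.2065) = 0.09067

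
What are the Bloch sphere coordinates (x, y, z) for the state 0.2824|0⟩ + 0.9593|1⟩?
(0.5418, 0, -0.8405)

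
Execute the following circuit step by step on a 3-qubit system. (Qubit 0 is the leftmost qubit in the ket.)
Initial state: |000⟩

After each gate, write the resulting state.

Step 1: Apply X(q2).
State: |001⟩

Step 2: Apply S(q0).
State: |001⟩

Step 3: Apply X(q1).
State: |011⟩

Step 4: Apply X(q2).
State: |010⟩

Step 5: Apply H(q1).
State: 1/√2|000⟩ - 1/√2|010⟩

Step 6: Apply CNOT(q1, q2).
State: 1/√2|000⟩ - 1/√2|011⟩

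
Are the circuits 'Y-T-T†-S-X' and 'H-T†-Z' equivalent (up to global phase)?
No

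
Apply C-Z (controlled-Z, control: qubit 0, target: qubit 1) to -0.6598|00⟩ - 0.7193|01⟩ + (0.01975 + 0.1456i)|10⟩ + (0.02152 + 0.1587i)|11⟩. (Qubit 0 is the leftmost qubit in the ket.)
-0.6598|00⟩ - 0.7193|01⟩ + (0.01975 + 0.1456i)|10⟩ + (-0.02152 - 0.1587i)|11⟩

C-Z leaves the control-|0⟩ kets |00⟩, |01⟩ unchanged and applies Z to qubit 1 on the control-|1⟩ pair (|10⟩, |11⟩).
Z = [[1, 0], [0, -1]].
With a = amp(|10⟩) = (0.01975 + 0.1456i) and b = amp(|11⟩) = (0.02152 + 0.1587i):
new amp(|10⟩) = (1)·a = (0.01975 + 0.1456i)
new amp(|11⟩) = (-1)·b = (-0.02152 - 0.1587i)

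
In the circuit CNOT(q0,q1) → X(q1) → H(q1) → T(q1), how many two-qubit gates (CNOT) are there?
1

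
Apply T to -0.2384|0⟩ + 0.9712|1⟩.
-0.2384|0⟩ + (0.6867 + 0.6867i)|1⟩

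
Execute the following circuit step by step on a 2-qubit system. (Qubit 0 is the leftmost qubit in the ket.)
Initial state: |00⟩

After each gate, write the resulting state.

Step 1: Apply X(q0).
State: |10⟩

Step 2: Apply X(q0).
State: |00⟩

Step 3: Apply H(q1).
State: 1/√2|00⟩ + 1/√2|01⟩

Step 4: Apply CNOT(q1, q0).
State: 1/√2|00⟩ + 1/√2|11⟩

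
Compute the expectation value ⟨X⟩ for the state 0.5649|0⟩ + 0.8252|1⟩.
0.9323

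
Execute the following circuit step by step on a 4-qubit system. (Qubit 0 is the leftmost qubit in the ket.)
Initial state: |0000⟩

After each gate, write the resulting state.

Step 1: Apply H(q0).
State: 1/√2|0000⟩ + 1/√2|1000⟩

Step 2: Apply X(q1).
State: 1/√2|0100⟩ + 1/√2|1100⟩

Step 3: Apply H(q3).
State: 1/2|0100⟩ + 1/2|0101⟩ + 1/2|1100⟩ + 1/2|1101⟩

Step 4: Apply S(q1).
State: (1/2)i|0100⟩ + (1/2)i|0101⟩ + (1/2)i|1100⟩ + (1/2)i|1101⟩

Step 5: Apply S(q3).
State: (1/2)i|0100⟩ - 1/2|0101⟩ + (1/2)i|1100⟩ - 1/2|1101⟩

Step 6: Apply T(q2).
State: (1/2)i|0100⟩ - 1/2|0101⟩ + (1/2)i|1100⟩ - 1/2|1101⟩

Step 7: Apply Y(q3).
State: (1/2)i|0100⟩ - 1/2|0101⟩ + (1/2)i|1100⟩ - 1/2|1101⟩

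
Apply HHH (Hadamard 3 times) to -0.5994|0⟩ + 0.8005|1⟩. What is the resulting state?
0.1422|0⟩ - 0.9899|1⟩

H² = I, so H^3 = H: a single Hadamard. With (a, b) = (-0.5994, 0.8005), H gives ((a + b)/√2, (a − b)/√2) = (0.1422, -0.9899).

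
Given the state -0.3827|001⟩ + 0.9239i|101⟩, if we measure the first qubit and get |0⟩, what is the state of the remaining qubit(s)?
-|01⟩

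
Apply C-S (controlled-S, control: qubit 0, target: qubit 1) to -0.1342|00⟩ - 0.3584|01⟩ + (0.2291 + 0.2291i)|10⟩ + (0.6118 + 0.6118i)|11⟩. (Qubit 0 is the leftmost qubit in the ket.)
-0.1342|00⟩ - 0.3584|01⟩ + (0.2291 + 0.2291i)|10⟩ + (-0.6118 + 0.6118i)|11⟩

C-S leaves the control-|0⟩ kets |00⟩, |01⟩ unchanged and applies S to qubit 1 on the control-|1⟩ pair (|10⟩, |11⟩).
S = [[1, 0], [0, i]].
With a = amp(|10⟩) = (0.2291 + 0.2291i) and b = amp(|11⟩) = (0.6118 + 0.6118i):
new amp(|10⟩) = (1)·a = (0.2291 + 0.2291i)
new amp(|11⟩) = (i)·b = (-0.6118 + 0.6118i)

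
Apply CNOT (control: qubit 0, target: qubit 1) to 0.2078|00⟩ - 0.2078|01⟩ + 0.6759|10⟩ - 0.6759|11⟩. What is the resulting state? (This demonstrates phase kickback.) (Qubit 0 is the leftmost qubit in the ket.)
0.2078|00⟩ - 0.2078|01⟩ - 0.6759|10⟩ + 0.6759|11⟩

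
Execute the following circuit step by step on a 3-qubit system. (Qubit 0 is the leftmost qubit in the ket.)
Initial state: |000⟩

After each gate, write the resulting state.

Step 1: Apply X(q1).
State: |010⟩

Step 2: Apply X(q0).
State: |110⟩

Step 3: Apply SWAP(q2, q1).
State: |101⟩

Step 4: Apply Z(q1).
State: |101⟩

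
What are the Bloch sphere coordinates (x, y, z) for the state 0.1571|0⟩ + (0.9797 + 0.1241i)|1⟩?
(0.3078, 0.03899, -0.9505)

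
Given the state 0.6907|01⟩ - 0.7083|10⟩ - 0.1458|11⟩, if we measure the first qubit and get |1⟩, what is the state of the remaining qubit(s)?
-0.9795|0⟩ - 0.2016|1⟩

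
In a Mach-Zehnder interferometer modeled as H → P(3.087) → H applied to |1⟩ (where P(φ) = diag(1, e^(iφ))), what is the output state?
(0.9993 - 0.02728i)|0⟩ + (0.0007449 + 0.02728i)|1⟩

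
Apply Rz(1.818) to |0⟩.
(0.6145 - 0.7889i)|0⟩

Rz(1.818) = [[e^(−iθ/2), 0], [0, e^(iθ/2)]] with e^(±iθ/2) = cos(θ/2) ± i·sin(θ/2); θ = 1.818, cos(θ/2) ≈ 0.614535, sin(θ/2) ≈ 0.78889.
With a = amp(|0⟩) = 1 and b = amp(|1⟩) = 0:
new amp(|0⟩) = (0.614535 - 0.78889i)·a = (0.6145 - 0.7889i)
new amp(|1⟩) = (0.614535 + 0.78889i)·b = 0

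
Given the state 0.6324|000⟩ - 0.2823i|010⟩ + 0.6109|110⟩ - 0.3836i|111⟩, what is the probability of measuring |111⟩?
0.1471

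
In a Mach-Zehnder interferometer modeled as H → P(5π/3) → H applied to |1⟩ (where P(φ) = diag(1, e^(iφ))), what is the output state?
(0.25 + 0.433i)|0⟩ + (0.75 - 0.433i)|1⟩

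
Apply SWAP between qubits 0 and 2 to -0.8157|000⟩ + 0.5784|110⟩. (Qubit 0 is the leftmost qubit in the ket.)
-0.8157|000⟩ + 0.5784|011⟩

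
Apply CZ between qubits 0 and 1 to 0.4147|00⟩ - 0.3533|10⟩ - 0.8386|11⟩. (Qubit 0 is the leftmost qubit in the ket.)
0.4147|00⟩ - 0.3533|10⟩ + 0.8386|11⟩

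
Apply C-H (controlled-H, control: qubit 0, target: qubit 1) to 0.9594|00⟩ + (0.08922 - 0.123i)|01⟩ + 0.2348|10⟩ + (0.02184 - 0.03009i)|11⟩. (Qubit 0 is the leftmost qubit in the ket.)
0.9594|00⟩ + (0.08922 - 0.123i)|01⟩ + (0.1815 - 0.02128i)|10⟩ + (0.1506 + 0.02128i)|11⟩

C-H leaves the control-|0⟩ kets |00⟩, |01⟩ unchanged and applies H to qubit 1 on the control-|1⟩ pair (|10⟩, |11⟩).
H = [[1/√2, 1/√2], [1/√2, -1/√2]].
With a = amp(|10⟩) = 0.2348 and b = amp(|11⟩) = (0.02184 - 0.03009i):
new amp(|10⟩) = (1/√2)·a + (1/√2)·b = (0.1815 - 0.02128i)
new amp(|11⟩) = (1/√2)·a + (-1/√2)·b = (0.1506 + 0.02128i)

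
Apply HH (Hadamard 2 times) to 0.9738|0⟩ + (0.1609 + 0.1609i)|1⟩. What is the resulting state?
0.9738|0⟩ + (0.1609 + 0.1609i)|1⟩

H² = I, so an even number of Hadamards cancels: H^2 = I and the state is unchanged.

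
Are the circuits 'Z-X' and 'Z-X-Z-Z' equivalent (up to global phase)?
Yes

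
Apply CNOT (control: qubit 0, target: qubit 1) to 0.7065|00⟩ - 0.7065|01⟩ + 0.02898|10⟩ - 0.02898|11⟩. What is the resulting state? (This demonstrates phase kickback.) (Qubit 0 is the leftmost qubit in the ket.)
0.7065|00⟩ - 0.7065|01⟩ - 0.02898|10⟩ + 0.02898|11⟩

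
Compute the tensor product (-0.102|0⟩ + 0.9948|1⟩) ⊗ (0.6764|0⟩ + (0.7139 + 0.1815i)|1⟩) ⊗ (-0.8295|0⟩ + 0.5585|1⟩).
0.05723|000⟩ - 0.03853|001⟩ + (0.0604 + 0.01536i)|010⟩ + (-0.04067 - 0.01034i)|011⟩ - 0.5582|100⟩ + 0.3758|101⟩ + (-0.5891 - 0.1498i)|110⟩ + (0.3966 + 0.1008i)|111⟩

amp(|b₁b₂…⟩) = product of the factor amplitudes for bits b₁, b₂, …; only kets whose every factor amplitude is nonzero survive.
|000⟩: (-0.102)(0.6764)(-0.8295) = 0.05723
|001⟩: (-0.102)(0.6764)(0.5585) = -0.03853
|010⟩: (-0.102)(0.7139 + 0.1815i)(-0.8295) = (0.0604 + 0.01536i)
|011⟩: (-0.102)(0.7139 + 0.1815i)(0.5585) = (-0.04067 - 0.01034i)
|100⟩: (0.9948)(0.6764)(-0.8295) = -0.5582
|101⟩: (0.9948)(0.6764)(0.5585) = 0.3758
|110⟩: (0.9948)(0.7139 + 0.1815i)(-0.8295) = (-0.5891 - 0.1498i)
|111⟩: (0.9948)(0.7139 + 0.1815i)(0.5585) = (0.3966 + 0.1008i)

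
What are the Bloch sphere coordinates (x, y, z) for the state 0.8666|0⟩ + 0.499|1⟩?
(0.8649, 0, 0.502)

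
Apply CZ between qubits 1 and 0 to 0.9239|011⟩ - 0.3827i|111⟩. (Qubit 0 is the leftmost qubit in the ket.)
0.9239|011⟩ + 0.3827i|111⟩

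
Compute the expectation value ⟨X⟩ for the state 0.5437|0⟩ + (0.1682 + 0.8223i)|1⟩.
0.1829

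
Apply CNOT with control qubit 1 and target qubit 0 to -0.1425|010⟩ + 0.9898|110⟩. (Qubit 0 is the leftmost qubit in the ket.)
0.9898|010⟩ - 0.1425|110⟩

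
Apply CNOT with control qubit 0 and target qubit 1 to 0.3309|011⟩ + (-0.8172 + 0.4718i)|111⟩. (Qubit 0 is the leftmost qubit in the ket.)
0.3309|011⟩ + (-0.8172 + 0.4718i)|101⟩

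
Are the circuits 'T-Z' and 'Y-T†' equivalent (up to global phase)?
No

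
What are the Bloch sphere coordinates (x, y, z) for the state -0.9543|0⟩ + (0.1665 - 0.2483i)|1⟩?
(-0.3178, 0.4739, 0.8213)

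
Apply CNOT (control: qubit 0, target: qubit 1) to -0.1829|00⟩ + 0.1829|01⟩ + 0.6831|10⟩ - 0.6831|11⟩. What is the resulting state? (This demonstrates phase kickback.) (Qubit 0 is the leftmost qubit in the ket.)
-0.1829|00⟩ + 0.1829|01⟩ - 0.6831|10⟩ + 0.6831|11⟩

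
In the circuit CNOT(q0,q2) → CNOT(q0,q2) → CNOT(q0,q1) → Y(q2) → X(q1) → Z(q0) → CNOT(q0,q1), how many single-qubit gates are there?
3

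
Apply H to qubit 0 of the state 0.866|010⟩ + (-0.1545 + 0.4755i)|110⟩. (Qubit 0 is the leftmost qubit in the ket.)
(0.5031 + 0.3362i)|010⟩ + (0.7216 - 0.3362i)|110⟩

H on qubit 0 mixes each pair of kets that differ only in qubit 0: amplitudes (a, b) of (|…0…⟩, |…1…⟩) become ((a + b)/√2, (a − b)/√2). Kets absent from the input have amplitude 0.
(|010⟩, |110⟩): (a, b) = (0.866, (-0.1545 + 0.4755i)) → ((0.5031 + 0.3362i), (0.7216 - 0.3362i))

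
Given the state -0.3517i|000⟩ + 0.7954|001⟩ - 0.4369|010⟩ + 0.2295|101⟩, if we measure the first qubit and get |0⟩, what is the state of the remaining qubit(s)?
-0.3614i|00⟩ + 0.8173|01⟩ - 0.4489|10⟩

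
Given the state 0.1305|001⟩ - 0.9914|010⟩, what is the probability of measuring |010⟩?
0.9829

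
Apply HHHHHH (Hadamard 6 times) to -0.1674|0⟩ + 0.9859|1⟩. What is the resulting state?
-0.1674|0⟩ + 0.9859|1⟩

H² = I, so an even number of Hadamards cancels: H^6 = I and the state is unchanged.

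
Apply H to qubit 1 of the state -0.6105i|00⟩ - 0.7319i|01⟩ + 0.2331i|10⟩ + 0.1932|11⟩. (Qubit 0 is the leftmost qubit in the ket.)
-0.9492i|00⟩ + 0.08584i|01⟩ + (0.1366 + 0.1648i)|10⟩ + (-0.1366 + 0.1648i)|11⟩

H on qubit 1 mixes each pair of kets that differ only in qubit 1: amplitudes (a, b) of (|…0…⟩, |…1…⟩) become ((a + b)/√2, (a − b)/√2). Kets absent from the input have amplitude 0.
(|00⟩, |01⟩): (a, b) = (-0.6105i, -0.7319i) → (-0.9492i, 0.08584i)
(|10⟩, |11⟩): (a, b) = (0.2331i, 0.1932) → ((0.1366 + 0.1648i), (-0.1366 + 0.1648i))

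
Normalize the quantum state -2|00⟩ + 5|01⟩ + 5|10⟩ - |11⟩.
-0.2697|00⟩ + 0.6742|01⟩ + 0.6742|10⟩ - 0.1348|11⟩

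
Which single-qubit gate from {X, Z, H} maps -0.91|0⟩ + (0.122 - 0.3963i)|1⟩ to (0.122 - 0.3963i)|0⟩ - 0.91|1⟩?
X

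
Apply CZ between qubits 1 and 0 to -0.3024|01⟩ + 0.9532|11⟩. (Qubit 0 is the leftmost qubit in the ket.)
-0.3024|01⟩ - 0.9532|11⟩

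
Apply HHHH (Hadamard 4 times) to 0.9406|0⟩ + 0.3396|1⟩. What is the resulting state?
0.9406|0⟩ + 0.3396|1⟩

H² = I, so an even number of Hadamards cancels: H^4 = I and the state is unchanged.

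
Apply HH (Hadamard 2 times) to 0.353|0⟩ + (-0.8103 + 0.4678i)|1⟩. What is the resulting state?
0.353|0⟩ + (-0.8103 + 0.4678i)|1⟩

H² = I, so an even number of Hadamards cancels: H^2 = I and the state is unchanged.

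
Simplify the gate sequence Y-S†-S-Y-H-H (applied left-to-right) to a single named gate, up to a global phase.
I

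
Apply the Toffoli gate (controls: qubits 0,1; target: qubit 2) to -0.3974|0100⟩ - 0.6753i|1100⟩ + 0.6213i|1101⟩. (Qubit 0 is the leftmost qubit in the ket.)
-0.3974|0100⟩ - 0.6753i|1110⟩ + 0.6213i|1111⟩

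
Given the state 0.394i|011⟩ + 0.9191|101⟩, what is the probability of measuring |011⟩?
0.1552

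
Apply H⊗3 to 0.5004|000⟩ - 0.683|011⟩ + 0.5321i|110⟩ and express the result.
(-0.06456 + 0.1881i)|000⟩ + (0.4184 + 0.1881i)|001⟩ + (0.4184 - 0.1881i)|010⟩ + (-0.06456 - 0.1881i)|011⟩ + (-0.06456 - 0.1881i)|100⟩ + (0.4184 - 0.1881i)|101⟩ + (0.4184 + 0.1881i)|110⟩ + (-0.06456 + 0.1881i)|111⟩

H⊗3 gives amp(|y⟩) = (1/2√2) Σ_x (−1)^(x·y) amp(|x⟩), where x·y is the number of positions in which both x and y have a 1.
|000⟩: (0.5004 - 0.683 + 0.5321i)/(2√2) = (-0.06456 + 0.1881i)
|001⟩: (0.5004 + 0.683 + 0.5321i)/(2√2) = (0.4184 + 0.1881i)
|010⟩: (0.5004 + 0.683 - 0.5321i)/(2√2) = (0.4184 - 0.1881i)
|011⟩: (0.5004 - 0.683 - 0.5321i)/(2√2) = (-0.06456 - 0.1881i)
|100⟩: (0.5004 - 0.683 - 0.5321i)/(2√2) = (-0.06456 - 0.1881i)
|101⟩: (0.5004 + 0.683 - 0.5321i)/(2√2) = (0.4184 - 0.1881i)
|110⟩: (0.5004 + 0.683 + 0.5321i)/(2√2) = (0.4184 + 0.1881i)
|111⟩: (0.5004 - 0.683 + 0.5321i)/(2√2) = (-0.06456 + 0.1881i)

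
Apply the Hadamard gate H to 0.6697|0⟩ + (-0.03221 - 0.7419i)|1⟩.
(0.4508 - 0.5246i)|0⟩ + (0.4963 + 0.5246i)|1⟩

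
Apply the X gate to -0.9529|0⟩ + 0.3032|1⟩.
0.3032|0⟩ - 0.9529|1⟩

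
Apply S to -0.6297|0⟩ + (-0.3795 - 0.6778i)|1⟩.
-0.6297|0⟩ + (0.6778 - 0.3795i)|1⟩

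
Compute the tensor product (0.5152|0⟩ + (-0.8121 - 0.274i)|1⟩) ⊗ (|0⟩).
0.5152|00⟩ + (-0.8121 - 0.274i)|10⟩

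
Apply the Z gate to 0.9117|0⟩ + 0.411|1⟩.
0.9117|0⟩ - 0.411|1⟩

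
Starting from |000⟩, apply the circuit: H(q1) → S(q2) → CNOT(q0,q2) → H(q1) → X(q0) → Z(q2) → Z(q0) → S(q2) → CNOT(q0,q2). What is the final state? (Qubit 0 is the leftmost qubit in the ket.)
-|101⟩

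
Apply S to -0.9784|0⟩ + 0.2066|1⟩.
-0.9784|0⟩ + 0.2066i|1⟩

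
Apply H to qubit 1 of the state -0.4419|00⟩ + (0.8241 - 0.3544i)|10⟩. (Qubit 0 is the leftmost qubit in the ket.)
-0.3125|00⟩ - 0.3125|01⟩ + (0.5827 - 0.2506i)|10⟩ + (0.5827 - 0.2506i)|11⟩

H on qubit 1 mixes each pair of kets that differ only in qubit 1: amplitudes (a, b) of (|…0…⟩, |…1…⟩) become ((a + b)/√2, (a − b)/√2). Kets absent from the input have amplitude 0.
(|00⟩, |01⟩): (a, b) = (-0.4419, 0) → (-0.3125, -0.3125)
(|10⟩, |11⟩): (a, b) = ((0.8241 - 0.3544i), 0) → ((0.5827 - 0.2506i), (0.5827 - 0.2506i))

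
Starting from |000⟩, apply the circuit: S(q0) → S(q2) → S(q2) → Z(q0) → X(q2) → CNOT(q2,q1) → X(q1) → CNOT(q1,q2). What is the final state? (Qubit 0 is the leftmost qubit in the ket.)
|001⟩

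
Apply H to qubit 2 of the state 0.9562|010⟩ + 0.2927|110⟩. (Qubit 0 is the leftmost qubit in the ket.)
0.6761|010⟩ + 0.6761|011⟩ + 0.207|110⟩ + 0.207|111⟩

H on qubit 2 mixes each pair of kets that differ only in qubit 2: amplitudes (a, b) of (|…0…⟩, |…1…⟩) become ((a + b)/√2, (a − b)/√2). Kets absent from the input have amplitude 0.
(|010⟩, |011⟩): (a, b) = (0.9562, 0) → (0.6761, 0.6761)
(|110⟩, |111⟩): (a, b) = (0.2927, 0) → (0.207, 0.207)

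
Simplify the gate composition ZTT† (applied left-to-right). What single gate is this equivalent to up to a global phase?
Z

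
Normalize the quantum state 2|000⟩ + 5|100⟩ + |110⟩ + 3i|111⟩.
0.3203|000⟩ + 0.8006|100⟩ + 0.1601|110⟩ + 0.4804i|111⟩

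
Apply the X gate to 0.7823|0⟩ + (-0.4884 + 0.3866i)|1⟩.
(-0.4884 + 0.3866i)|0⟩ + 0.7823|1⟩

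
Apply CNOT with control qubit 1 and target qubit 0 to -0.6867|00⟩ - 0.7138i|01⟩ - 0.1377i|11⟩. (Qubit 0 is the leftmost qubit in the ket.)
-0.6867|00⟩ - 0.1377i|01⟩ - 0.7138i|11⟩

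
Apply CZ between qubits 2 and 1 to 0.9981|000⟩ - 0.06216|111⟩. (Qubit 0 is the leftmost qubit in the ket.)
0.9981|000⟩ + 0.06216|111⟩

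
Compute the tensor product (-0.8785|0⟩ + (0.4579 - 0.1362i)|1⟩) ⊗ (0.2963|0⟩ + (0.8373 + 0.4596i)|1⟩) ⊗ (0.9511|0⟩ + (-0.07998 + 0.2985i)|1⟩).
-0.2476|000⟩ + (0.02082 - 0.0777i)|001⟩ + (-0.6996 - 0.384i)|010⟩ + (0.1794 - 0.1873i)|011⟩ + (0.129 - 0.03838i)|100⟩ + (0.001195 + 0.04373i)|101⟩ + (0.4242 + 0.0917i)|110⟩ + (-0.06445 + 0.1254i)|111⟩

amp(|b₁b₂…⟩) = product of the factor amplitudes for bits b₁, b₂, …; only kets whose every factor amplitude is nonzero survive.
|000⟩: (-0.8785)(0.2963)(0.9511) = -0.2476
|001⟩: (-0.8785)(0.2963)(-0.07998 + 0.2985i) = (0.02082 - 0.0777i)
|010⟩: (-0.8785)(0.8373 + 0.4596i)(0.9511) = (-0.6996 - 0.384i)
|011⟩: (-0.8785)(0.8373 + 0.4596i)(-0.07998 + 0.2985i) = (0.1794 - 0.1873i)
|100⟩: (0.4579 - 0.1362i)(0.2963)(0.9511) = (0.129 - 0.03838i)
|101⟩: (0.4579 - 0.1362i)(0.2963)(-0.07998 + 0.2985i) = (0.001195 + 0.04373i)
|110⟩: (0.4579 - 0.1362i)(0.8373 + 0.4596i)(0.9511) = (0.4242 + 0.0917i)
|111⟩: (0.4579 - 0.1362i)(0.8373 + 0.4596i)(-0.07998 + 0.2985i) = (-0.06445 + 0.1254i)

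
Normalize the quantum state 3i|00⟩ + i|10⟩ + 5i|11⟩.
0.5071i|00⟩ + 0.169i|10⟩ + 0.8452i|11⟩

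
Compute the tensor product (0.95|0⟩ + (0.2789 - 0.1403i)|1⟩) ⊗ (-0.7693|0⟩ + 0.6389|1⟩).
-0.7308|00⟩ + 0.607|01⟩ + (-0.2146 + 0.1079i)|10⟩ + (0.1782 - 0.08964i)|11⟩

amp(|b₁b₂…⟩) = product of the factor amplitudes for bits b₁, b₂, …; only kets whose every factor amplitude is nonzero survive.
|00⟩: (0.95)(-0.7693) = -0.7308
|01⟩: (0.95)(0.6389) = 0.607
|10⟩: (0.2789 - 0.1403i)(-0.7693) = (-0.2146 + 0.1079i)
|11⟩: (0.2789 - 0.1403i)(0.6389) = (0.1782 - 0.08964i)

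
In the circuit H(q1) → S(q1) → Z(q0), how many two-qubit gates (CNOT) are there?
0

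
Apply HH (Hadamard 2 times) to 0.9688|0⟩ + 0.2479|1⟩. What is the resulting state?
0.9688|0⟩ + 0.2479|1⟩

H² = I, so an even number of Hadamards cancels: H^2 = I and the state is unchanged.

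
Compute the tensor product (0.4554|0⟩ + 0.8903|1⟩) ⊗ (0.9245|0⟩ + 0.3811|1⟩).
0.421|00⟩ + 0.1736|01⟩ + 0.8231|10⟩ + 0.3393|11⟩

amp(|b₁b₂…⟩) = product of the factor amplitudes for bits b₁, b₂, …; only kets whose every factor amplitude is nonzero survive.
|00⟩: (0.4554)(0.9245) = 0.421
|01⟩: (0.4554)(0.3811) = 0.1736
|10⟩: (0.8903)(0.9245) = 0.8231
|11⟩: (0.8903)(0.3811) = 0.3393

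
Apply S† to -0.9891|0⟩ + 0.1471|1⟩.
-0.9891|0⟩ - 0.1471i|1⟩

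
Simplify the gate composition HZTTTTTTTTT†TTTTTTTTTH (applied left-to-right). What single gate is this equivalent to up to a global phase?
X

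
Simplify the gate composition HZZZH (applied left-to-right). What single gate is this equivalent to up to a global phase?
X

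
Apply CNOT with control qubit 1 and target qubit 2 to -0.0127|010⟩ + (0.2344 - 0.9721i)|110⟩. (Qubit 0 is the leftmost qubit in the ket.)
-0.0127|011⟩ + (0.2344 - 0.9721i)|111⟩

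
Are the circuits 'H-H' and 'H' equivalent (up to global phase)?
No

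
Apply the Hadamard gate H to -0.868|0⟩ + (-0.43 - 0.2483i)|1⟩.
(-0.9178 - 0.1756i)|0⟩ + (-0.3097 + 0.1756i)|1⟩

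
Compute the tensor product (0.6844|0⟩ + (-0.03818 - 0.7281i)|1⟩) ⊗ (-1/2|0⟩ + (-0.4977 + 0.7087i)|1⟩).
-0.3422|00⟩ + (-0.3406 + 0.485i)|01⟩ + (0.01909 + 0.3641i)|10⟩ + (0.535 + 0.3353i)|11⟩

amp(|b₁b₂…⟩) = product of the factor amplitudes for bits b₁, b₂, …; only kets whose every factor amplitude is nonzero survive.
|00⟩: (0.6844)(-1/2) = -0.3422
|01⟩: (0.6844)(-0.4977 + 0.7087i) = (-0.3406 + 0.485i)
|10⟩: (-0.03818 - 0.7281i)(-1/2) = (0.01909 + 0.3641i)
|11⟩: (-0.03818 - 0.7281i)(-0.4977 + 0.7087i) = (0.535 + 0.3353i)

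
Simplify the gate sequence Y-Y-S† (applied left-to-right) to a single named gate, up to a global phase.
S†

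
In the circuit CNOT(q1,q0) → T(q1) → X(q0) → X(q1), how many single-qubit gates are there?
3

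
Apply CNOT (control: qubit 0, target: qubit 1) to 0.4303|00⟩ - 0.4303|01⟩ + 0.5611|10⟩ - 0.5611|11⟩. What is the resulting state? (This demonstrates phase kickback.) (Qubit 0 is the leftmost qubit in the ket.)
0.4303|00⟩ - 0.4303|01⟩ - 0.5611|10⟩ + 0.5611|11⟩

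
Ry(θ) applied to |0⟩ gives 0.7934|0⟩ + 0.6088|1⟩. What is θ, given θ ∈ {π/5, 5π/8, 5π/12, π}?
5π/12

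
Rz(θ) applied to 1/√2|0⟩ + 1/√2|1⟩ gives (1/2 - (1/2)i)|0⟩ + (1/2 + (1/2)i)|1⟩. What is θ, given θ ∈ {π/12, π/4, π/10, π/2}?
π/2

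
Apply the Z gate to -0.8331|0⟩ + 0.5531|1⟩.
-0.8331|0⟩ - 0.5531|1⟩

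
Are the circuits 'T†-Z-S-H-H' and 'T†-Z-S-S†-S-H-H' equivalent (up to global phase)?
Yes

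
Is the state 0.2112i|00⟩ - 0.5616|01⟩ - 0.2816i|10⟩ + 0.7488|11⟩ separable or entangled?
Separable

Writing the state as a|00⟩ + b|01⟩ + c|10⟩ + d|11⟩, it is a product state iff ad − bc = 0.
Here (a, b, c, d) = (0.2112i, -0.5616, -0.2816i, 0.7488): ad − bc = (0.2112i)(0.7488) − (-0.5616)(-0.2816i) = 0, so the state is separable.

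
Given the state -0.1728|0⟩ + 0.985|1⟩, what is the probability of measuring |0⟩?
0.02986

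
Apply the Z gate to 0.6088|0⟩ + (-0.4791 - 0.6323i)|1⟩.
0.6088|0⟩ + (0.4791 + 0.6323i)|1⟩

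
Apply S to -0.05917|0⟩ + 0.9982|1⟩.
-0.05917|0⟩ + 0.9982i|1⟩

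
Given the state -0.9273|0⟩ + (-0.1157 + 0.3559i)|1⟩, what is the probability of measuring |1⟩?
0.1401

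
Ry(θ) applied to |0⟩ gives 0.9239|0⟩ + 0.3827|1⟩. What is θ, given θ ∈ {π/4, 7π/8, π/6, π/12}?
π/4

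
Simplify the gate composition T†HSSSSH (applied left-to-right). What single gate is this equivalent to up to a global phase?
T†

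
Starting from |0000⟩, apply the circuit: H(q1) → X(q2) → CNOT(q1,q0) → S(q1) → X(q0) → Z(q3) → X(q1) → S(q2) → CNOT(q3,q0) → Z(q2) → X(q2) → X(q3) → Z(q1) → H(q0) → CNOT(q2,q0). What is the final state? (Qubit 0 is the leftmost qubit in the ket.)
1/2|0001⟩ + (1/2)i|0101⟩ + 1/2|1001⟩ - (1/2)i|1101⟩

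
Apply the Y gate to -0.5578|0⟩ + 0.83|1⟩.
-0.83i|0⟩ - 0.5578i|1⟩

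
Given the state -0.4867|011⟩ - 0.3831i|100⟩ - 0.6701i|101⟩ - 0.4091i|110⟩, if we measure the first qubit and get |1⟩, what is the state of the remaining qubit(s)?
-0.4385i|00⟩ - 0.7671i|01⟩ - 0.4683i|10⟩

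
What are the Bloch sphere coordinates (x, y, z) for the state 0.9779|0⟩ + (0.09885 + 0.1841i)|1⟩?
(0.1933, 0.3601, 0.9126)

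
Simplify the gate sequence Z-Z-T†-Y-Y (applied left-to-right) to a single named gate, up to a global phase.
T†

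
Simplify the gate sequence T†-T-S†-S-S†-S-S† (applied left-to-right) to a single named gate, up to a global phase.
S†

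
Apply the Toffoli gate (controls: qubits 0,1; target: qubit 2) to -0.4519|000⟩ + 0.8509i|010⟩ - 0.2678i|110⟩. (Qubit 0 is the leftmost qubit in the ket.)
-0.4519|000⟩ + 0.8509i|010⟩ - 0.2678i|111⟩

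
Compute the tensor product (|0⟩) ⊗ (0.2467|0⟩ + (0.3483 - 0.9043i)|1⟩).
0.2467|00⟩ + (0.3483 - 0.9043i)|01⟩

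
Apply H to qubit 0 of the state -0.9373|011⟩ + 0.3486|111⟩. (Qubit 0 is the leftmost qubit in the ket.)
-0.4163|011⟩ - 0.9093|111⟩

H on qubit 0 mixes each pair of kets that differ only in qubit 0: amplitudes (a, b) of (|…0…⟩, |…1…⟩) become ((a + b)/√2, (a − b)/√2). Kets absent from the input have amplitude 0.
(|011⟩, |111⟩): (a, b) = (-0.9373, 0.3486) → (-0.4163, -0.9093)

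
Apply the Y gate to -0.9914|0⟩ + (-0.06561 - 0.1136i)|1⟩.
(-0.1136 + 0.06561i)|0⟩ - 0.9914i|1⟩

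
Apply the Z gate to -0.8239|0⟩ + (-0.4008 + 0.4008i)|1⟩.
-0.8239|0⟩ + (0.4008 - 0.4008i)|1⟩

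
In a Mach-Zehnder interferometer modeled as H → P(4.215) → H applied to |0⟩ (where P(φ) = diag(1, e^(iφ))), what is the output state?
(0.2614 - 0.4394i)|0⟩ + (0.7386 + 0.4394i)|1⟩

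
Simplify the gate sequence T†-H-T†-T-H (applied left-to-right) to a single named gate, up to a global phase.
T†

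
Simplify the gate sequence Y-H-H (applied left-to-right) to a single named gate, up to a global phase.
Y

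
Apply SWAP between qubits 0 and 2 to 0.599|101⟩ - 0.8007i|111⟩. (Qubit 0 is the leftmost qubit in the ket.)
0.599|101⟩ - 0.8007i|111⟩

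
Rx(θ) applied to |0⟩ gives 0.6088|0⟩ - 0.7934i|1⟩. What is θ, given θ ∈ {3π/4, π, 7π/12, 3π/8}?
7π/12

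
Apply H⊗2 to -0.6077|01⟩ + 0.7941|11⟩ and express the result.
0.0932|00⟩ - 0.0932|01⟩ - 0.7009|10⟩ + 0.7009|11⟩

H⊗2 gives amp(|y⟩) = (1/2) Σ_x (−1)^(x·y) amp(|x⟩), where x·y is the number of positions in which both x and y have a 1.
|00⟩: (-0.6077 + 0.7941)/2 = 0.0932
|01⟩: (0.6077 - 0.7941)/2 = -0.0932
|10⟩: (-0.6077 - 0.7941)/2 = -0.7009
|11⟩: (0.6077 + 0.7941)/2 = 0.7009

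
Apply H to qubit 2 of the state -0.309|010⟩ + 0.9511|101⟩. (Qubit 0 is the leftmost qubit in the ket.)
-0.2185|010⟩ - 0.2185|011⟩ + 0.6725|100⟩ - 0.6725|101⟩

H on qubit 2 mixes each pair of kets that differ only in qubit 2: amplitudes (a, b) of (|…0…⟩, |…1…⟩) become ((a + b)/√2, (a − b)/√2). Kets absent from the input have amplitude 0.
(|010⟩, |011⟩): (a, b) = (-0.309, 0) → (-0.2185, -0.2185)
(|100⟩, |101⟩): (a, b) = (0, 0.9511) → (0.6725, -0.6725)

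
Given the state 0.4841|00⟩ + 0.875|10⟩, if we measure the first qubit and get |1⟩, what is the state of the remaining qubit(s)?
|0⟩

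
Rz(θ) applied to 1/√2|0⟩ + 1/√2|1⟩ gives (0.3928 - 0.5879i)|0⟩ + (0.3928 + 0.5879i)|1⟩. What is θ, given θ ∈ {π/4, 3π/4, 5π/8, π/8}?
5π/8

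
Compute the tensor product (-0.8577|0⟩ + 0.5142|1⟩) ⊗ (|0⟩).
-0.8577|00⟩ + 0.5142|10⟩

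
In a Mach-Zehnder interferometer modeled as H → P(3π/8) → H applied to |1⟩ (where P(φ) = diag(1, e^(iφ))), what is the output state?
(0.3087 - 0.4619i)|0⟩ + (0.6913 + 0.4619i)|1⟩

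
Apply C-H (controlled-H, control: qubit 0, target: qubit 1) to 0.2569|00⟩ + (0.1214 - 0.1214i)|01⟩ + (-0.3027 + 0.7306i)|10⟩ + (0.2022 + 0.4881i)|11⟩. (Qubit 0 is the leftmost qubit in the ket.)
0.2569|00⟩ + (0.1214 - 0.1214i)|01⟩ + (-0.07106 + 0.8618i)|10⟩ + (-0.357 + 0.1715i)|11⟩

C-H leaves the control-|0⟩ kets |00⟩, |01⟩ unchanged and applies H to qubit 1 on the control-|1⟩ pair (|10⟩, |11⟩).
H = [[1/√2, 1/√2], [1/√2, -1/√2]].
With a = amp(|10⟩) = (-0.3027 + 0.7306i) and b = amp(|11⟩) = (0.2022 + 0.4881i):
new amp(|10⟩) = (1/√2)·a + (1/√2)·b = (-0.07106 + 0.8618i)
new amp(|11⟩) = (1/√2)·a + (-1/√2)·b = (-0.357 + 0.1715i)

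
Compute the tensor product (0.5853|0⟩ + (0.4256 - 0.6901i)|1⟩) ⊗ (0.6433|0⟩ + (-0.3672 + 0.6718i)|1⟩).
0.3765|00⟩ + (-0.2149 + 0.3932i)|01⟩ + (0.2738 - 0.4439i)|10⟩ + (0.3073 + 0.5393i)|11⟩

amp(|b₁b₂…⟩) = product of the factor amplitudes for bits b₁, b₂, …; only kets whose every factor amplitude is nonzero survive.
|00⟩: (0.5853)(0.6433) = 0.3765
|01⟩: (0.5853)(-0.3672 + 0.6718i) = (-0.2149 + 0.3932i)
|10⟩: (0.4256 - 0.6901i)(0.6433) = (0.2738 - 0.4439i)
|11⟩: (0.4256 - 0.6901i)(-0.3672 + 0.6718i) = (0.3073 + 0.5393i)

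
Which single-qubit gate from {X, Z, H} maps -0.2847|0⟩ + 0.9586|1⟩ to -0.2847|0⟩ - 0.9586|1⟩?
Z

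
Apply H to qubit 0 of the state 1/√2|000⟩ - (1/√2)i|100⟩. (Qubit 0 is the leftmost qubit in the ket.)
(1/2 - (1/2)i)|000⟩ + (1/2 + (1/2)i)|100⟩

H on qubit 0 mixes each pair of kets that differ only in qubit 0: amplitudes (a, b) of (|…0…⟩, |…1…⟩) become ((a + b)/√2, (a − b)/√2). Kets absent from the input have amplitude 0.
(|000⟩, |100⟩): (a, b) = (1/√2, -(1/√2)i) → ((1/2 - (1/2)i), (1/2 + (1/2)i))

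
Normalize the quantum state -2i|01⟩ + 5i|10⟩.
-0.3714i|01⟩ + 0.9285i|10⟩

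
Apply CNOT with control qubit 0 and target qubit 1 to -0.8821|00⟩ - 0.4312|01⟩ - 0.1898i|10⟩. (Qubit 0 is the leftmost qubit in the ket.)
-0.8821|00⟩ - 0.4312|01⟩ - 0.1898i|11⟩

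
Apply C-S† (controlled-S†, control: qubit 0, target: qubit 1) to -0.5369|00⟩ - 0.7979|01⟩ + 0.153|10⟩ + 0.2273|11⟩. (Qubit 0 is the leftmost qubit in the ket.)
-0.5369|00⟩ - 0.7979|01⟩ + 0.153|10⟩ - 0.2273i|11⟩

C-S† leaves the control-|0⟩ kets |00⟩, |01⟩ unchanged and applies S† to qubit 1 on the control-|1⟩ pair (|10⟩, |11⟩).
S† = [[1, 0], [0, -i]].
With a = amp(|10⟩) = 0.153 and b = amp(|11⟩) = 0.2273:
new amp(|10⟩) = (1)·a = 0.153
new amp(|11⟩) = (-i)·b = -0.2273i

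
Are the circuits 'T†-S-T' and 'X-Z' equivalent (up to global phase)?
No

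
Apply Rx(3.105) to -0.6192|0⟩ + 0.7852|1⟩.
(-0.01133 - 0.7851i)|0⟩ + (0.01437 + 0.6191i)|1⟩

Rx(3.105) = [[cos(θ/2), −i·sin(θ/2)], [−i·sin(θ/2), cos(θ/2)]]; θ = 3.105, cos(θ/2) ≈ 0.0182953, sin(θ/2) ≈ 0.999833.
With a = amp(|0⟩) = -0.6192 and b = amp(|1⟩) = 0.7852:
new amp(|0⟩) = (0.0182953)·a + (-0.999833i)·b = (-0.01133 - 0.7851i)
new amp(|1⟩) = (-0.999833i)·a + (0.0182953)·b = (0.01437 + 0.6191i)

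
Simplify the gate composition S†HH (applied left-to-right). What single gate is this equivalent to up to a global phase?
S†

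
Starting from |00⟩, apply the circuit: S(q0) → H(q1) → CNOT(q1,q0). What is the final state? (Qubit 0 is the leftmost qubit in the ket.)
1/√2|00⟩ + 1/√2|11⟩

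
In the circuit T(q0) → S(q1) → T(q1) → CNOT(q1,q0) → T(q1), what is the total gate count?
5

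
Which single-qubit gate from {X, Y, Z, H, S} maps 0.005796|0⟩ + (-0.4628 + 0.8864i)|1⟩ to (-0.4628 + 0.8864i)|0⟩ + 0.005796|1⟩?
X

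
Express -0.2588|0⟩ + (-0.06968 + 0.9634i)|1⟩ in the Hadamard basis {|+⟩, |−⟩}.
(-0.2323 + 0.6812i)|+⟩ + (-0.1337 - 0.6812i)|−⟩

With |ψ⟩ = α|0⟩ + β|1⟩, the Hadamard-basis coefficients are ⟨+|ψ⟩ = (α + β)/√2 and ⟨−|ψ⟩ = (α − β)/√2.
Here α = -0.2588, β = (-0.06968 + 0.9634i): (α + β)/√2 = (-0.2323 + 0.6812i), (α − β)/√2 = (-0.1337 - 0.6812i).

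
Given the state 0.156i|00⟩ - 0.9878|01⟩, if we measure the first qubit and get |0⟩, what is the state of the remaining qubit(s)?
0.156i|0⟩ - 0.9878|1⟩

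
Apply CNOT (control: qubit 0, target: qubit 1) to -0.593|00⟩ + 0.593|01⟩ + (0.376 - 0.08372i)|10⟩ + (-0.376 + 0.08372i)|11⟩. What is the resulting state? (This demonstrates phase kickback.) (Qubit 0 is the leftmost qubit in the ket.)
-0.593|00⟩ + 0.593|01⟩ + (-0.376 + 0.08372i)|10⟩ + (0.376 - 0.08372i)|11⟩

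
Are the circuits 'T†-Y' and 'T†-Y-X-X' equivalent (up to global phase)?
Yes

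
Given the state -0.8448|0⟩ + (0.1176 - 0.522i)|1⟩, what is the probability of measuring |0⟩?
0.7137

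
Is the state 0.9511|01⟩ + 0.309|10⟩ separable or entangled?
Entangled

Writing the state as a|00⟩ + b|01⟩ + c|10⟩ + d|11⟩, it is a product state iff ad − bc = 0.
Here (a, b, c, d) = (0, 0.9511, 0.309, 0): ad − bc = (0)(0) − (0.9511)(0.309) = -0.2939 ≠ 0, so the state is entangled.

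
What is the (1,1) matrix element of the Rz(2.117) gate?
(0.4902 + 0.8716i)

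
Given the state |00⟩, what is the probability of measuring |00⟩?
1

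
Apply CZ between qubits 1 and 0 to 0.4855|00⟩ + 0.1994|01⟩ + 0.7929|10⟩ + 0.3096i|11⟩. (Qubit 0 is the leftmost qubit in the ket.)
0.4855|00⟩ + 0.1994|01⟩ + 0.7929|10⟩ - 0.3096i|11⟩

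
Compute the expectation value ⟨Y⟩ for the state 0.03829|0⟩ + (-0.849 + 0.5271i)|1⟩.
0.04037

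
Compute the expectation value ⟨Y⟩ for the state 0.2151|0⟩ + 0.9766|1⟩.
0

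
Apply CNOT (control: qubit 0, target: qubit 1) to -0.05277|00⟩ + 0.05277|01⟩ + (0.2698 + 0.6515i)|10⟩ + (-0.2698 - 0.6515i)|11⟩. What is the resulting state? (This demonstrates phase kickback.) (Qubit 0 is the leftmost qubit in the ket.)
-0.05277|00⟩ + 0.05277|01⟩ + (-0.2698 - 0.6515i)|10⟩ + (0.2698 + 0.6515i)|11⟩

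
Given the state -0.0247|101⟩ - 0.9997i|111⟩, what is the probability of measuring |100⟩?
0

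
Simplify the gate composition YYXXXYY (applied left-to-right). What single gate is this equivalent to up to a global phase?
X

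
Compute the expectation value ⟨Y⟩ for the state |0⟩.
0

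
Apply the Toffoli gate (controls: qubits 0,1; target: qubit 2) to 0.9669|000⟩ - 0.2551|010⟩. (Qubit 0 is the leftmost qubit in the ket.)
0.9669|000⟩ - 0.2551|010⟩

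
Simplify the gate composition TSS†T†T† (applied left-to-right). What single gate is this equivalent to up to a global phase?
T†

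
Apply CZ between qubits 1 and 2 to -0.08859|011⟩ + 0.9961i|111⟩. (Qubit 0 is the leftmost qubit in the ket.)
0.08859|011⟩ - 0.9961i|111⟩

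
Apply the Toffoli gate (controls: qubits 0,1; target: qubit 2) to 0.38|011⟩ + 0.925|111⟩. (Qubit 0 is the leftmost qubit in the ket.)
0.38|011⟩ + 0.925|110⟩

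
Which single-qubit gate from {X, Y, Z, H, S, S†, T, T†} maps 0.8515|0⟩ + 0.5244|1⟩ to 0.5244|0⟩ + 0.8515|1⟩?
X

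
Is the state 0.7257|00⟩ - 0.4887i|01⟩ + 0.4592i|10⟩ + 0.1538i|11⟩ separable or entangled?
Entangled

Writing the state as a|00⟩ + b|01⟩ + c|10⟩ + d|11⟩, it is a product state iff ad − bc = 0.
Here (a, b, c, d) = (0.7257, -0.4887i, 0.4592i, 0.1538i): ad − bc = (0.7257)(0.1538i) − (-0.4887i)(0.4592i) = (-0.2244 + 0.1116i) ≠ 0, so the state is entangled.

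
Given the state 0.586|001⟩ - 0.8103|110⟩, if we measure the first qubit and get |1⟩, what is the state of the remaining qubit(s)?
-|10⟩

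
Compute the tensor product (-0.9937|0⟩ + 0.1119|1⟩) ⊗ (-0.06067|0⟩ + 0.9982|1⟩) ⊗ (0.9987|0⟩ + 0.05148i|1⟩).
0.06021|000⟩ + 0.003104i|001⟩ - 0.9906|010⟩ - 0.05106i|011⟩ - 0.00678|100⟩ - 0.0003495i|101⟩ + 0.1116|110⟩ + 0.00575i|111⟩

amp(|b₁b₂…⟩) = product of the factor amplitudes for bits b₁, b₂, …; only kets whose every factor amplitude is nonzero survive.
|000⟩: (-0.9937)(-0.06067)(0.9987) = 0.06021
|001⟩: (-0.9937)(-0.06067)(0.05148i) = 0.003104i
|010⟩: (-0.9937)(0.9982)(0.9987) = -0.9906
|011⟩: (-0.9937)(0.9982)(0.05148i) = -0.05106i
|100⟩: (0.1119)(-0.06067)(0.9987) = -0.00678
|101⟩: (0.1119)(-0.06067)(0.05148i) = -0.0003495i
|110⟩: (0.1119)(0.9982)(0.9987) = 0.1116
|111⟩: (0.1119)(0.9982)(0.05148i) = 0.00575i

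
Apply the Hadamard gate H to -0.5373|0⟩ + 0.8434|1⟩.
0.2164|0⟩ - 0.9763|1⟩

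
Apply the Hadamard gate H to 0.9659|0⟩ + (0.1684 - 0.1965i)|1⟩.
(0.8021 - 0.1389i)|0⟩ + (0.5639 + 0.1389i)|1⟩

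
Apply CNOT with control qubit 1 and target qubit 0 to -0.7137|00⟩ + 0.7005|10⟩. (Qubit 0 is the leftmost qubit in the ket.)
-0.7137|00⟩ + 0.7005|10⟩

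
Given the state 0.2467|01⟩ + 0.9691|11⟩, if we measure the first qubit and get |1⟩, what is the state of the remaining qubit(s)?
|1⟩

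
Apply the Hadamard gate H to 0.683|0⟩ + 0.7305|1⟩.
0.9995|0⟩ - 0.03359|1⟩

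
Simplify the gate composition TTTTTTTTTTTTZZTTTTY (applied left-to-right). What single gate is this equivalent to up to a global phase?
Y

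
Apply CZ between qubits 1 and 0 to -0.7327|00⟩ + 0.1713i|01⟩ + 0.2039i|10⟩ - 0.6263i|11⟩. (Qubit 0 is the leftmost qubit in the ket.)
-0.7327|00⟩ + 0.1713i|01⟩ + 0.2039i|10⟩ + 0.6263i|11⟩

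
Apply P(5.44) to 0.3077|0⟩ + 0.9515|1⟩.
0.3077|0⟩ + (0.6328 - 0.7105i)|1⟩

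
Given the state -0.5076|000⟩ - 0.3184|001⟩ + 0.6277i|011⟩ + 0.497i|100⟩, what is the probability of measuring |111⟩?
0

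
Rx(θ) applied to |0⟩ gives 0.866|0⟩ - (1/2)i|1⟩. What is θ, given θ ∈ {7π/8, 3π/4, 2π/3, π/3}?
π/3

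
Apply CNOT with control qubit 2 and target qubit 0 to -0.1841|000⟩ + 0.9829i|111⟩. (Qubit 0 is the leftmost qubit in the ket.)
-0.1841|000⟩ + 0.9829i|011⟩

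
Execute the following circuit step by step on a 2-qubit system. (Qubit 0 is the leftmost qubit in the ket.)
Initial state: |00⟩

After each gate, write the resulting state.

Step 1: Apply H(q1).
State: 1/√2|00⟩ + 1/√2|01⟩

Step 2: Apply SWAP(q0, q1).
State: 1/√2|00⟩ + 1/√2|10⟩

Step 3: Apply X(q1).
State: 1/√2|01⟩ + 1/√2|11⟩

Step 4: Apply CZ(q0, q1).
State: 1/√2|01⟩ - 1/√2|11⟩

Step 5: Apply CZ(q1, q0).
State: 1/√2|01⟩ + 1/√2|11⟩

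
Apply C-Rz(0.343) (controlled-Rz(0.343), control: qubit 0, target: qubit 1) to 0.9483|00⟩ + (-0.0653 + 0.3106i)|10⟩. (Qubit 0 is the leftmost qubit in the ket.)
0.9483|00⟩ + (-0.01133 + 0.3172i)|10⟩

C-Rz(0.343) leaves the control-|0⟩ kets |00⟩, |01⟩ unchanged and applies Rz(0.343) to qubit 1 on the control-|1⟩ pair (|10⟩, |11⟩).
Rz(0.343) = [[e^(−iθ/2), 0], [0, e^(iθ/2)]] with e^(±iθ/2) = cos(θ/2) ± i·sin(θ/2); θ = 0.343, cos(θ/2) ≈ 0.98533, sin(θ/2) ≈ 0.170661.
With a = amp(|10⟩) = (-0.0653 + 0.3106i) and b = amp(|11⟩) = 0:
new amp(|10⟩) = (0.98533 - 0.170661i)·a = (-0.01133 + 0.3172i)
new amp(|11⟩) = (0.98533 + 0.170661i)·b = 0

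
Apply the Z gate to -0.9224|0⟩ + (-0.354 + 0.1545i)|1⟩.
-0.9224|0⟩ + (0.354 - 0.1545i)|1⟩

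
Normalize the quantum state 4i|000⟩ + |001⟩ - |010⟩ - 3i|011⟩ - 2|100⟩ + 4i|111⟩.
0.5835i|000⟩ + 0.1459|001⟩ - 0.1459|010⟩ - 0.4376i|011⟩ - 0.2917|100⟩ + 0.5835i|111⟩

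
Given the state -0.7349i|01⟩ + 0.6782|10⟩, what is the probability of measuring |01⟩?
0.5401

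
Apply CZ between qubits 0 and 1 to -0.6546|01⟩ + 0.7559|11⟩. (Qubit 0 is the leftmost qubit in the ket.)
-0.6546|01⟩ - 0.7559|11⟩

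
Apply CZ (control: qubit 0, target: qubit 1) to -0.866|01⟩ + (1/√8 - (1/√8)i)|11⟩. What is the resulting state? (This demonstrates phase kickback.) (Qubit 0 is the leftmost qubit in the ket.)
-0.866|01⟩ + (-1/√8 + (1/√8)i)|11⟩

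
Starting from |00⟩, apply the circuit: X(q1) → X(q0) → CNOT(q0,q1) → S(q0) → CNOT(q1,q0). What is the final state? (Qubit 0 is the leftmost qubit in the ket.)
i|10⟩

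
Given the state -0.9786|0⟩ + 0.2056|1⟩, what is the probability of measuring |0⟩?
0.9577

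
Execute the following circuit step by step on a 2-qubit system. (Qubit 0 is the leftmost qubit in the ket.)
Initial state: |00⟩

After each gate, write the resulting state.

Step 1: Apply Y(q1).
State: i|01⟩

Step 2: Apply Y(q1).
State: |00⟩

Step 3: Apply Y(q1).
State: i|01⟩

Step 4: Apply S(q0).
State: i|01⟩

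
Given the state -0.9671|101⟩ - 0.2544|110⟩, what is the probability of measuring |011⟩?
0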